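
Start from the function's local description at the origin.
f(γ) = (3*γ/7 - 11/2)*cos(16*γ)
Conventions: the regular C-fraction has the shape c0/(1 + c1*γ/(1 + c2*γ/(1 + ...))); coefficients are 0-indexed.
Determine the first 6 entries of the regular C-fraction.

The regular C-fraction coefficients are [-11/2, 6/77, -379474/231, 4928/3, 12320/189737, 189782/14609749].

Taylor coefficients (expand at 0): a_0 = -11/2, a_1 = 3/7, a_2 = 704, a_3 = -384/7, a_4 = -45056/3, a_5 = 8192/7.
c0 = a_0 = -11/2. Peel one level at a time: if S = 1 + c*γ/S' with S'(0) = 1, then c is the γ-coefficient of S and S' = c*γ/(S - 1).
S_1 = c0/f = 1 + (6/77)*γ + (758948/5929)*γ^2 + ...; c1 = 6/77.
S_2 = c1*γ/(S_1 - 1) = 1 + (-379474/231)*γ + (24286336/9)*γ^2 + ...; c2 = -379474/231.
S_3 = c2*γ/(S_2 - 1) = 1 + (4928/3)*γ + (-60712960/569211)*γ^2 + ...; c3 = 4928/3.
S_4 = c3*γ/(S_3 - 1) = 1 + (12320/189737)*γ + (-30365120/36000129169)*γ^2 + ...; c4 = 12320/189737.
S_5 = c4*γ/(S_4 - 1) = 1 + (189782/14609749)*γ + ...; c5 = 189782/14609749.


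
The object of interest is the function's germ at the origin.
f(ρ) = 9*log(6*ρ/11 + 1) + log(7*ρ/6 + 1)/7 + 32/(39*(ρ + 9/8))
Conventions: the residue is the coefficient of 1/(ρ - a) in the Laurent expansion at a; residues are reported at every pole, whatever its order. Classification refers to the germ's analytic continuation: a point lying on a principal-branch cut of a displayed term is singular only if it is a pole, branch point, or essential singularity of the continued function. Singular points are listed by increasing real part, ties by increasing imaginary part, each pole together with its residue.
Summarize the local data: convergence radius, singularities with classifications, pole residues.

Radius of convergence at 0: 6/7.
At -11/6: a logarithmic branch point.
At -9/8: a pole of order 1; residue 32/39.
At -6/7: a logarithmic branch point.

Denominator factor (ρ + 9/8): pole of order 1 at -9/8, modulus 9/8.
Branch term (9)*log(1 - ρ/(-11/6)): its argument vanishes at ρ = -11/6, a logarithmic branch point, modulus 11/6.
Branch term (1/7)*log(1 - ρ/(-6/7)): its argument vanishes at ρ = -6/7, a logarithmic branch point, modulus 6/7.
The radius of convergence is the smallest modulus among the singular points: 6/7.
The branch terms are analytic at -9/8 and contribute nothing to the residue; only the rational part matters.
At the order-1 pole -9/8 set g(ρ) = (ρ - (-9/8))*(rational part) = 32/39.
Simple pole: residue = g(a) at a = -9/8, which is 32/39.
List the singular points by increasing real part (a conjugate pair: the negative imaginary part first).


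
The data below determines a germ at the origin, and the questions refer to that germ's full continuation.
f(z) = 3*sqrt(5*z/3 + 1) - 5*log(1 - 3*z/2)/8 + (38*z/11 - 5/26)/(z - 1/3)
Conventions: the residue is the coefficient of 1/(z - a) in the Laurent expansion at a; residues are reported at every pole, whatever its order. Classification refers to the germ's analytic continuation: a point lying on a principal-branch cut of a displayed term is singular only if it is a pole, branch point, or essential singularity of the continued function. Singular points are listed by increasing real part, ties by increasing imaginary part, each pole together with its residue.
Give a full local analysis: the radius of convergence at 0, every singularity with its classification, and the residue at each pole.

Radius of convergence at 0: 1/3.
At -3/5: an algebraic (square-root) branch point.
At 1/3: a pole of order 1; residue 823/858.
At 2/3: a logarithmic branch point.

Denominator factor (z - 1/3): pole of order 1 at 1/3, modulus 1/3.
Branch term (-5/8)*log(1 - z/(2/3)): its argument vanishes at z = 2/3, a logarithmic branch point, modulus 2/3.
Branch term (3)*sqrt(1 - z/(-3/5)): its argument vanishes at z = -3/5, a square-root branch point, modulus 3/5.
The radius of convergence is the smallest modulus among the singular points: 1/3.
The branch terms are analytic at 1/3 and contribute nothing to the residue; only the rational part matters.
At the order-1 pole 1/3 set g(z) = (z - (1/3))*(rational part) = 38*z/11 - 5/26.
Simple pole: residue = g(a) at a = 1/3, which is 823/858.
List the singular points by increasing real part (a conjugate pair: the negative imaginary part first).


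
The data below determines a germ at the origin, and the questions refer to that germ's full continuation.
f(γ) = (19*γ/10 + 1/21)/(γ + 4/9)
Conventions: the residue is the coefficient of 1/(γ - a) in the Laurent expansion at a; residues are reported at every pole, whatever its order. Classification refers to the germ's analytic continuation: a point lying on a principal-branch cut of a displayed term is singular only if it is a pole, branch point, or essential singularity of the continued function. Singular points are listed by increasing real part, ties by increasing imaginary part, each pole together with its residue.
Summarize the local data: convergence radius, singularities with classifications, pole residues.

Radius of convergence at 0: 4/9.
At -4/9: a pole of order 1; residue -251/315.

Denominator factor (γ + 4/9): pole of order 1 at -4/9, modulus 4/9.
The radius of convergence is the smallest modulus among the singular points: 4/9.
At the order-1 pole -4/9 set g(γ) = (γ - (-4/9))*f(γ) = 19*γ/10 + 1/21.
Simple pole: residue = g(a) at a = -4/9, which is -251/315.


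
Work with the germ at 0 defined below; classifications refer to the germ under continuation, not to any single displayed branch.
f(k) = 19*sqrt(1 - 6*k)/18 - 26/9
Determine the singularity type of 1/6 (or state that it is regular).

The term (19/18)*sqrt(1 - k/(1/6)) has argument 1 - 1/6/(1/6) = 0 at 1/6: a square-root (algebraic, two-sheeted) branch point; the remaining terms are analytic or single-valued there.

The point is an algebraic (square-root) branch point.


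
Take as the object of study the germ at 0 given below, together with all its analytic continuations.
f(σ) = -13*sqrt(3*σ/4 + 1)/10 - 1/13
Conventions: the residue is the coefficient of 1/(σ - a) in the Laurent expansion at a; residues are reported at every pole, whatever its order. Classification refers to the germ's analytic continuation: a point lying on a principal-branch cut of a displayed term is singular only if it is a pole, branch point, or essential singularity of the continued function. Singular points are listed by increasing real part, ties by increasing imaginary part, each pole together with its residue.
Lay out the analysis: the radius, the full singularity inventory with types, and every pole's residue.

Branch term (-13/10)*sqrt(1 - σ/(-4/3)): its argument vanishes at σ = -4/3, a square-root branch point, modulus 4/3.
The radius of convergence is the smallest modulus among the singular points: 4/3.

Radius of convergence at 0: 4/3.
At -4/3: an algebraic (square-root) branch point.


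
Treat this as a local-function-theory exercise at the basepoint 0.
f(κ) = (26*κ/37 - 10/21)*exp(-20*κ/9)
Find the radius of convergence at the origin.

The radius of convergence is infinite.

The factor exp(-20*κ/9) is entire and contributes no finite singular point.
The polynomial part has no poles.
No finite singular points: the Taylor series at 0 converges everywhere.


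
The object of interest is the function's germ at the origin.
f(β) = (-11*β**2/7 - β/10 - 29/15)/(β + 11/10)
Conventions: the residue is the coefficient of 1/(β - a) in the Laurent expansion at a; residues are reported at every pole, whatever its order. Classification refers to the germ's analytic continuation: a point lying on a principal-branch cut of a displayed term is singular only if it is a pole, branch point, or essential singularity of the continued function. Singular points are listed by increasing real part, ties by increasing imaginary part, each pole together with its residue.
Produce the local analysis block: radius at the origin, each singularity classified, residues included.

Radius of convergence at 0: 11/10.
At -11/10: a pole of order 1; residue -3911/1050.

Denominator factor (β + 11/10): pole of order 1 at -11/10, modulus 11/10.
The radius of convergence is the smallest modulus among the singular points: 11/10.
At the order-1 pole -11/10 set g(β) = (β - (-11/10))*f(β) = -11*β**2/7 - β/10 - 29/15.
Simple pole: residue = g(a) at a = -11/10, which is -3911/1050.


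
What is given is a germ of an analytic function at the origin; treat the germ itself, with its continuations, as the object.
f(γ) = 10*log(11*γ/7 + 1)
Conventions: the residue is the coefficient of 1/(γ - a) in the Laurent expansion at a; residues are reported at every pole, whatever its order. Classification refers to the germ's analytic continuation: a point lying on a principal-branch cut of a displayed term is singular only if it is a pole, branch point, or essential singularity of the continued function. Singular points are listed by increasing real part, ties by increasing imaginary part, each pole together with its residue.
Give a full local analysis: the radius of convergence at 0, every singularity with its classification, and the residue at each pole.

Radius of convergence at 0: 7/11.
At -7/11: a logarithmic branch point.

Branch term (10)*log(1 - γ/(-7/11)): its argument vanishes at γ = -7/11, a logarithmic branch point, modulus 7/11.
The radius of convergence is the smallest modulus among the singular points: 7/11.


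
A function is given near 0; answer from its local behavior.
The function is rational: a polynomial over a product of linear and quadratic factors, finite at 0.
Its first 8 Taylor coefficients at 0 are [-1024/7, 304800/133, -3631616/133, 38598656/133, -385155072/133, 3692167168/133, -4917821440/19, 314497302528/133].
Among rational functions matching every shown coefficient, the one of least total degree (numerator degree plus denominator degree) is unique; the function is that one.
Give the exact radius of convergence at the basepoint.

The radius of convergence is 1/8.

No rational of total degree below 3 reproduces all 8 coefficients; solving the [1/2] Pade equations on them gives f(χ) = (-29*χ/38 - 16/7)/(χ + 1/8)**2, whose expansion matches every shown term.
Denominator factor (χ + 1/8)^2: pole of order 2 at -1/8, modulus 1/8.
The radius of convergence is the smallest modulus among the singular points: 1/8.


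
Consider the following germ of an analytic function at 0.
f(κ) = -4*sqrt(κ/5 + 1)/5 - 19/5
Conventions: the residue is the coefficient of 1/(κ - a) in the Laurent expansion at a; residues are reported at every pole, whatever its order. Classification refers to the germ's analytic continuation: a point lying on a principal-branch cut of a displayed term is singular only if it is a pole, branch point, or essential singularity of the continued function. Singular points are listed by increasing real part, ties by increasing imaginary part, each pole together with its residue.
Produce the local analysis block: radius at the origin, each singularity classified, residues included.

Radius of convergence at 0: 5.
At -5: an algebraic (square-root) branch point.

Branch term (-4/5)*sqrt(1 - κ/(-5)): its argument vanishes at κ = -5, a square-root branch point, modulus 5.
The radius of convergence is the smallest modulus among the singular points: 5.


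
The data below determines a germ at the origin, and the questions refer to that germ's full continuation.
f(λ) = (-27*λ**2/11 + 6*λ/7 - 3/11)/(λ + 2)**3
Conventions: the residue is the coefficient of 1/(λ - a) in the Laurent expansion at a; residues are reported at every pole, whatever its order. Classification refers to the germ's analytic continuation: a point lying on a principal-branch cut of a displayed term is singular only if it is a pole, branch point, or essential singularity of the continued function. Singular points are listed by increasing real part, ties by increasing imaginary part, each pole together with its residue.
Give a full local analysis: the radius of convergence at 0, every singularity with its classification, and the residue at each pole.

Radius of convergence at 0: 2.
At -2: a pole of order 3; residue -27/11.

Denominator factor (λ + 2)^3: pole of order 3 at -2, modulus 2.
The radius of convergence is the smallest modulus among the singular points: 2.
At the order-3 pole -2 set g(λ) = (λ - (-2))^3*f(λ) = -27*λ**2/11 + 6*λ/7 - 3/11.
Order-3 pole: residue = g''(a)/2; g''(-2) = -54/11, so the residue is -27/11.


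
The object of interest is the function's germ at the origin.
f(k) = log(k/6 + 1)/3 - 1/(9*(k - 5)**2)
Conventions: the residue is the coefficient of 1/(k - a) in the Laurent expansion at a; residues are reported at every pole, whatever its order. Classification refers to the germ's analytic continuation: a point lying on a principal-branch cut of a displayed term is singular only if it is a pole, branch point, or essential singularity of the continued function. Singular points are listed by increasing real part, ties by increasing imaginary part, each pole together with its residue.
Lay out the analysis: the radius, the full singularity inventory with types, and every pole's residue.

Radius of convergence at 0: 5.
At -6: a logarithmic branch point.
At 5: a pole of order 2; residue 0.

Denominator factor (k - 5)^2: pole of order 2 at 5, modulus 5.
Branch term (1/3)*log(1 - k/(-6)): its argument vanishes at k = -6, a logarithmic branch point, modulus 6.
The radius of convergence is the smallest modulus among the singular points: 5.
The branch term is analytic at 5 and contributes nothing to the residue; only the rational part matters.
At the order-2 pole 5 set g(k) = (k - (5))^2*(rational part) = -1/9.
Order-2 pole: residue = g'(a); g'(5) = 0, so the residue is 0.
List the singular points by increasing real part (a conjugate pair: the negative imaginary part first).


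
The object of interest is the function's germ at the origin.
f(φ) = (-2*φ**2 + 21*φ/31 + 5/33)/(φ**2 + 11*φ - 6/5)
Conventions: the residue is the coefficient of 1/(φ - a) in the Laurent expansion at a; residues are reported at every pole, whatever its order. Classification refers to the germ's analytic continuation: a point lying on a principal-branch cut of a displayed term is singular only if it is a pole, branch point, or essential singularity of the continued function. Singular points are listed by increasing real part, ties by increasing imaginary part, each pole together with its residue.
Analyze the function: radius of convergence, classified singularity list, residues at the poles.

Radius of convergence at 0: -11/2 + (1/10)*sqrt(3145).
At -11/2 - (1/10)*sqrt(3145): a pole of order 1; residue 703/62 + (1298947/6434670)*sqrt(3145).
At -11/2 + (1/10)*sqrt(3145): a pole of order 1; residue 703/62 - (1298947/6434670)*sqrt(3145).

Denominator factor (φ**2 + 11*φ - 6/5): discriminant 629/5, real irrational roots -11/2 + (1/10)*sqrt(3145) and -11/2 - (1/10)*sqrt(3145); poles of order 1, moduli -11/2 + (1/10)*sqrt(3145) and 11/2 + (1/10)*sqrt(3145).
The radius of convergence is the smallest modulus among the singular points: -11/2 + (1/10)*sqrt(3145).
The factor φ**2 + 11*φ - 6/5 splits as (φ - a)(φ - a') with a = -11/2 - (1/10)*sqrt(3145), a' = -11/2 + (1/10)*sqrt(3145). At the order-1 pole a set g(φ) = (φ - a)*f(φ) = [-2*φ**2 + 21*φ/31 + 5/33] / (φ - a').
Simple pole: residue = g(a) at a = -11/2 - (1/10)*sqrt(3145), which is 703/62 + (1298947/6434670)*sqrt(3145).
The factor φ**2 + 11*φ - 6/5 splits as (φ - a)(φ - a') with a = -11/2 + (1/10)*sqrt(3145), a' = -11/2 - (1/10)*sqrt(3145). At the order-1 pole a set g(φ) = (φ - a)*f(φ) = [-2*φ**2 + 21*φ/31 + 5/33] / (φ - a').
Simple pole: residue = g(a) at a = -11/2 + (1/10)*sqrt(3145), which is 703/62 - (1298947/6434670)*sqrt(3145).
List the singular points by increasing real part (a conjugate pair: the negative imaginary part first).


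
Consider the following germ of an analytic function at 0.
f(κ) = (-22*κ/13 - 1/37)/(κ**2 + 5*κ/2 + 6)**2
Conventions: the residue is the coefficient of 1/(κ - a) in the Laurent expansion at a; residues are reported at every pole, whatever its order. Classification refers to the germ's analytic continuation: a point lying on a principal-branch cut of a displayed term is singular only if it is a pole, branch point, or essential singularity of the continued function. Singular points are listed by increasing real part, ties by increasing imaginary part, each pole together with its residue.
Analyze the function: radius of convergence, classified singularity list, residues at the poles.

Radius of convergence at 0: sqrt(6).
At (-5/4) - ((1/4)*sqrt(71))*i: a pole of order 2; residue ((16072/2424721)*sqrt(71))*i.
At (-5/4) + ((1/4)*sqrt(71))*i: a pole of order 2; residue -((16072/2424721)*sqrt(71))*i.

Denominator factor (κ**2 + 5*κ/2 + 6)^2: discriminant -71/4, complex-conjugate roots (-5/4) + ((1/4)*sqrt(71))*i and (-5/4) - ((1/4)*sqrt(71))*i; poles of order 2, moduli sqrt(6) and sqrt(6).
The radius of convergence is the smallest modulus among the singular points: sqrt(6).
The factor κ**2 + 5*κ/2 + 6 splits as (κ - a)(κ - a') with a = (-5/4) - ((1/4)*sqrt(71))*i, a' = (-5/4) + ((1/4)*sqrt(71))*i. At the order-2 pole a set g(κ) = (κ - a)^2*f(κ) = [-22*κ/13 - 1/37] / (κ - a')^2.
Order-2 pole: residue = g'(a); g'((-5/4) - ((1/4)*sqrt(71))*i) = ((16072/2424721)*sqrt(71))*i, so the residue is ((16072/2424721)*sqrt(71))*i.
The factor κ**2 + 5*κ/2 + 6 splits as (κ - a)(κ - a') with a = (-5/4) + ((1/4)*sqrt(71))*i, a' = (-5/4) - ((1/4)*sqrt(71))*i. At the order-2 pole a set g(κ) = (κ - a)^2*f(κ) = [-22*κ/13 - 1/37] / (κ - a')^2.
Order-2 pole: residue = g'(a); g'((-5/4) + ((1/4)*sqrt(71))*i) = -((16072/2424721)*sqrt(71))*i, so the residue is -((16072/2424721)*sqrt(71))*i.
List the singular points by increasing real part (a conjugate pair: the negative imaginary part first).


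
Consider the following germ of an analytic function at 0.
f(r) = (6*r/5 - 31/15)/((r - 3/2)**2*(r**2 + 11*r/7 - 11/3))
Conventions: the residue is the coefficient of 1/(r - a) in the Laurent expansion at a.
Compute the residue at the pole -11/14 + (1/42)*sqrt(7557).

The factor r**2 + 11*r/7 - 11/3 splits as (r - a)(r - a') with a = -11/14 + (1/42)*sqrt(7557), a' = -11/14 - (1/42)*sqrt(7557). At the order-1 pole a set g(r) = (r - a)*f(r) = [(6*r/5 - 31/15)/(r - 3/2)**2] / (r - a').
Simple pole: residue = g(a) at a = -11/14 + (1/42)*sqrt(7557), which is -41412/31205 - (1263248/78605395)*sqrt(7557).

The residue is -41412/31205 - (1263248/78605395)*sqrt(7557).


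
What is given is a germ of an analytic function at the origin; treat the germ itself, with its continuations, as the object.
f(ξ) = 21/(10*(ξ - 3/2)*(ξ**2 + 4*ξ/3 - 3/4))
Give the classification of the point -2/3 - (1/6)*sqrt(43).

The denominator factor ξ**2 + 4*ξ/3 - 3/4 vanishes at -2/3 - (1/6)*sqrt(43) and appears to the power 1; the numerator there equals 21/10, nonzero, and no other factor vanishes.
Hence a pole whose order is the multiplicity, 1.

The point is a pole of order 1.


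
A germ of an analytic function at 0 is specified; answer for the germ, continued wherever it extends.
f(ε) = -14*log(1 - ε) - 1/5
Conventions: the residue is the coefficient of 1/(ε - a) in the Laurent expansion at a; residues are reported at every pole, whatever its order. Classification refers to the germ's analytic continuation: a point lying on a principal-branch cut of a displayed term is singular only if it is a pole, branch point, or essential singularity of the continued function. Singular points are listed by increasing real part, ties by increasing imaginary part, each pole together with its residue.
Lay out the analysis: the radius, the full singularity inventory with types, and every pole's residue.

Branch term (-14)*log(1 - ε/(1)): its argument vanishes at ε = 1, a logarithmic branch point, modulus 1.
The radius of convergence is the smallest modulus among the singular points: 1.

Radius of convergence at 0: 1.
At 1: a logarithmic branch point.


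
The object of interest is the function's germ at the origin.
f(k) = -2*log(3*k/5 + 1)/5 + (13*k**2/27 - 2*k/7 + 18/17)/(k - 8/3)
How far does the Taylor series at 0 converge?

Denominator factor (k - 8/3): pole of order 1 at 8/3, modulus 8/3.
Branch term (-2/5)*log(1 - k/(-5/3)): its argument vanishes at k = -5/3, a logarithmic branch point, modulus 5/3.
The radius of convergence is the smallest modulus among the singular points: 5/3.

The radius of convergence is 5/3.


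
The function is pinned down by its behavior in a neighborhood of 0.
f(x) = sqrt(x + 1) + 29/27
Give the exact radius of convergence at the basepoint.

Branch term (1)*sqrt(1 - x/(-1)): its argument vanishes at x = -1, a square-root branch point, modulus 1.
The radius of convergence is the smallest modulus among the singular points: 1.

The radius of convergence is 1.


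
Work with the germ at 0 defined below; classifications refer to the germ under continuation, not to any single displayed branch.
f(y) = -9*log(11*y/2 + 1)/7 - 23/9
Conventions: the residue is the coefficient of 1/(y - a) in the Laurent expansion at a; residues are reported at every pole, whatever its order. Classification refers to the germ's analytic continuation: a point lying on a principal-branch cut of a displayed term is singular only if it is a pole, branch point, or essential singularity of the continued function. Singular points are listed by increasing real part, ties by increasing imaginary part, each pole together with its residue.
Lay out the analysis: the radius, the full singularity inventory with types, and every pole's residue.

Branch term (-9/7)*log(1 - y/(-2/11)): its argument vanishes at y = -2/11, a logarithmic branch point, modulus 2/11.
The radius of convergence is the smallest modulus among the singular points: 2/11.

Radius of convergence at 0: 2/11.
At -2/11: a logarithmic branch point.


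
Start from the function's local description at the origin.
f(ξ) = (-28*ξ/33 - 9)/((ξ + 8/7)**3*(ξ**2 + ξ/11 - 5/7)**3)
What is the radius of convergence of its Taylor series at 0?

The radius of convergence is -1/22 + (1/154)*sqrt(16989).

Denominator factor (ξ + 8/7)^3: pole of order 3 at -8/7, modulus 8/7.
Denominator factor (ξ**2 + ξ/11 - 5/7)^3: discriminant 2427/847, real irrational roots -1/22 + (1/154)*sqrt(16989) and -1/22 - (1/154)*sqrt(16989); poles of order 3, moduli -1/22 + (1/154)*sqrt(16989) and 1/22 + (1/154)*sqrt(16989).
The radius of convergence is the smallest modulus among the singular points: -1/22 + (1/154)*sqrt(16989).


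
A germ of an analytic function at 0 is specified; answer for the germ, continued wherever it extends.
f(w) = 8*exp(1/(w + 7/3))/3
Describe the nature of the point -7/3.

The exponent 1/(w - (-7/3)) has a pole at -7/3, so exp(1/(w - (-7/3))) takes every nonzero value near it: an essential singularity (not a pole of any order).

The point is an essential singularity.


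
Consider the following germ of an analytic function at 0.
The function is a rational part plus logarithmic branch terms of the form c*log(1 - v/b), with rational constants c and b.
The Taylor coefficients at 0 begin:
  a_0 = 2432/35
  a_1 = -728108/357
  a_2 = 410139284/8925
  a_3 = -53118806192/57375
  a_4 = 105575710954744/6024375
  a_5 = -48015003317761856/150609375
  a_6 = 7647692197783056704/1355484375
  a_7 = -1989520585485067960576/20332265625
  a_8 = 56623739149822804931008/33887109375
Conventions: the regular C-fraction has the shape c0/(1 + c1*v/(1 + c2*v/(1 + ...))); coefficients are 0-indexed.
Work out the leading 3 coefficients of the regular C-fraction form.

The regular C-fraction coefficients are [2432/35, 910135/31008, -962328861557/141107330400].

Taylor coefficients (read off): a_0 = 2432/35, a_1 = -728108/357, a_2 = 410139284/8925.
c0 = a_0 = 2432/35. Peel one level at a time: if S = 1 + c*v/S' with S'(0) = 1, then c is the v-coefficient of S and S' = c*v/(S - 1).
S_1 = c0/f = 1 + (910135/31008)*v + (962328861557/4807480320)*v^2 + ...; c1 = 910135/31008.
S_2 = c1*v/(S_1 - 1) = 1 + (-962328861557/141107330400)*v + ...; c2 = -962328861557/141107330400.


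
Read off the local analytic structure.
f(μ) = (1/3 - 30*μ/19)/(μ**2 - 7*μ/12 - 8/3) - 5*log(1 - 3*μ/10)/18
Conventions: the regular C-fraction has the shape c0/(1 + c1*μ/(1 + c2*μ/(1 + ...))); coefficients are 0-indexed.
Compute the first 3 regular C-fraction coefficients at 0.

Taylor coefficients (expand at 0): a_0 = -1/8, a_1 = 10255/14592, a_2 = -132207/778240.
c0 = a_0 = -1/8. Peel one level at a time: if S = 1 + c*μ/S' with S'(0) = 1, then c is the μ-coefficient of S and S' = c*μ/(S - 1).
S_1 = c0/f = 1 + (10255/1824)*μ + (7862777/259920)*μ^2 + ...; c1 = 10255/1824.
S_2 = c1*μ/(S_1 - 1) = 1 + (-15725554/2922675)*μ + ...; c2 = -15725554/2922675.

The regular C-fraction coefficients are [-1/8, 10255/1824, -15725554/2922675].


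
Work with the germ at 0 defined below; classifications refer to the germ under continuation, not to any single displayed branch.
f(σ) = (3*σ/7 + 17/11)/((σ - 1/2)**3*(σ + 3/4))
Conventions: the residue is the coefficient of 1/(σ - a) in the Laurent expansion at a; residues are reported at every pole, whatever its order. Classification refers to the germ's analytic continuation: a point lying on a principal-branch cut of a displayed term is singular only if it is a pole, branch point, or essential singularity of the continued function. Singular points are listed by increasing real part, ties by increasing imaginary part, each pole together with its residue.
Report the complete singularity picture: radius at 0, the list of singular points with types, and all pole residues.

Denominator factor (σ + 3/4): pole of order 1 at -3/4, modulus 3/4.
Denominator factor (σ - 1/2)^3: pole of order 3 at 1/2, modulus 1/2.
The radius of convergence is the smallest modulus among the singular points: 1/2.
At the order-1 pole -3/4 set g(σ) = (σ - (-3/4))*f(σ) = (3*σ/7 + 17/11)/(σ - 1/2)**3.
Simple pole: residue = g(a) at a = -3/4, which is -6032/9625.
At the order-3 pole 1/2 set g(σ) = (σ - (1/2))^3*f(σ) = (3*σ/7 + 17/11)/(σ + 3/4).
Order-3 pole: residue = g''(a)/2; g''(1/2) = 12064/9625, so the residue is 6032/9625.
List the singular points by increasing real part (a conjugate pair: the negative imaginary part first).

Radius of convergence at 0: 1/2.
At -3/4: a pole of order 1; residue -6032/9625.
At 1/2: a pole of order 3; residue 6032/9625.


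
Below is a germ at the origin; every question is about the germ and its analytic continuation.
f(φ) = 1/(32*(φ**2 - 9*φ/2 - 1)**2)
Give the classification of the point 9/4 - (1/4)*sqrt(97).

The denominator factor φ**2 - 9*φ/2 - 1 vanishes at 9/4 - (1/4)*sqrt(97) and appears to the power 2; the numerator there equals 1/32, nonzero, and no other factor vanishes.
Hence a pole whose order is the multiplicity, 2.

The point is a pole of order 2.


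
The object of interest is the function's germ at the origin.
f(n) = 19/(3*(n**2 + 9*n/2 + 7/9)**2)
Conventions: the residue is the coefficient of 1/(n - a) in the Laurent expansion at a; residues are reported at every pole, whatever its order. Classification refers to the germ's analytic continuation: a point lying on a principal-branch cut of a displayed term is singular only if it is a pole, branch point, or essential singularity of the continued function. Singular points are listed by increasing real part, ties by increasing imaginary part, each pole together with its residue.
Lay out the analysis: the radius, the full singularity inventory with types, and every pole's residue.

Radius of convergence at 0: 9/4 - (1/12)*sqrt(617).
At -9/4 - (1/12)*sqrt(617): a pole of order 2; residue (2736/380689)*sqrt(617).
At -9/4 + (1/12)*sqrt(617): a pole of order 2; residue -(2736/380689)*sqrt(617).

Denominator factor (n**2 + 9*n/2 + 7/9)^2: discriminant 617/36, real irrational roots -9/4 + (1/12)*sqrt(617) and -9/4 - (1/12)*sqrt(617); poles of order 2, moduli 9/4 - (1/12)*sqrt(617) and 9/4 + (1/12)*sqrt(617).
The radius of convergence is the smallest modulus among the singular points: 9/4 - (1/12)*sqrt(617).
The factor n**2 + 9*n/2 + 7/9 splits as (n - a)(n - a') with a = -9/4 - (1/12)*sqrt(617), a' = -9/4 + (1/12)*sqrt(617). At the order-2 pole a set g(n) = (n - a)^2*f(n) = [19/3] / (n - a')^2.
Order-2 pole: residue = g'(a); g'(-9/4 - (1/12)*sqrt(617)) = (2736/380689)*sqrt(617), so the residue is (2736/380689)*sqrt(617).
The factor n**2 + 9*n/2 + 7/9 splits as (n - a)(n - a') with a = -9/4 + (1/12)*sqrt(617), a' = -9/4 - (1/12)*sqrt(617). At the order-2 pole a set g(n) = (n - a)^2*f(n) = [19/3] / (n - a')^2.
Order-2 pole: residue = g'(a); g'(-9/4 + (1/12)*sqrt(617)) = -(2736/380689)*sqrt(617), so the residue is -(2736/380689)*sqrt(617).
List the singular points by increasing real part (a conjugate pair: the negative imaginary part first).


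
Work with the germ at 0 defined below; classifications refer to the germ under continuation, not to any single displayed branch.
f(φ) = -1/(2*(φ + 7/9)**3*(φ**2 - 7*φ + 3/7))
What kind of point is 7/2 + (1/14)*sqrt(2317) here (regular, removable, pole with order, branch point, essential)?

The denominator factor φ**2 - 7*φ + 3/7 vanishes at 7/2 + (1/14)*sqrt(2317) and appears to the power 1; the numerator there equals -1/2, nonzero, and no other factor vanishes.
Hence a pole whose order is the multiplicity, 1.

The point is a pole of order 1.


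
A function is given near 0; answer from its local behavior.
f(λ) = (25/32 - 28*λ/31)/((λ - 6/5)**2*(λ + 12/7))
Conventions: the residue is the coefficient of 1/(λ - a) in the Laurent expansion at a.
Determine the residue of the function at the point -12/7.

The residue is 2830975/10320768.

At the order-1 pole -12/7 set g(λ) = (λ - (-12/7))*f(λ) = (25/32 - 28*λ/31)/(λ - 6/5)**2.
Simple pole: residue = g(a) at a = -12/7, which is 2830975/10320768.


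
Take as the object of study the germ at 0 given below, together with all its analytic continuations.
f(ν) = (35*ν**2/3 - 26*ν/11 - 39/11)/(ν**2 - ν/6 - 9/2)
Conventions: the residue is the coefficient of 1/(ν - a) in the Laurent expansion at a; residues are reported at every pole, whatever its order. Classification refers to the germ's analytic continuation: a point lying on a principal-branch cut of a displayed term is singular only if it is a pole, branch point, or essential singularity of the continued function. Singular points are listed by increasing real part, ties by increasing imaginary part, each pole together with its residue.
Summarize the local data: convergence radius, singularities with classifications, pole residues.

Radius of convergence at 0: -1/12 + (1/12)*sqrt(649).
At 1/12 - (1/12)*sqrt(649): a pole of order 1; residue -83/396 - (116233/257004)*sqrt(649).
At 1/12 + (1/12)*sqrt(649): a pole of order 1; residue -83/396 + (116233/257004)*sqrt(649).

Denominator factor (ν**2 - ν/6 - 9/2): discriminant 649/36, real irrational roots 1/12 + (1/12)*sqrt(649) and 1/12 - (1/12)*sqrt(649); poles of order 1, moduli 1/12 + (1/12)*sqrt(649) and -1/12 + (1/12)*sqrt(649).
The radius of convergence is the smallest modulus among the singular points: -1/12 + (1/12)*sqrt(649).
The factor ν**2 - ν/6 - 9/2 splits as (ν - a)(ν - a') with a = 1/12 - (1/12)*sqrt(649), a' = 1/12 + (1/12)*sqrt(649). At the order-1 pole a set g(ν) = (ν - a)*f(ν) = [35*ν**2/3 - 26*ν/11 - 39/11] / (ν - a').
Simple pole: residue = g(a) at a = 1/12 - (1/12)*sqrt(649), which is -83/396 - (116233/257004)*sqrt(649).
The factor ν**2 - ν/6 - 9/2 splits as (ν - a)(ν - a') with a = 1/12 + (1/12)*sqrt(649), a' = 1/12 - (1/12)*sqrt(649). At the order-1 pole a set g(ν) = (ν - a)*f(ν) = [35*ν**2/3 - 26*ν/11 - 39/11] / (ν - a').
Simple pole: residue = g(a) at a = 1/12 + (1/12)*sqrt(649), which is -83/396 + (116233/257004)*sqrt(649).
List the singular points by increasing real part (a conjugate pair: the negative imaginary part first).


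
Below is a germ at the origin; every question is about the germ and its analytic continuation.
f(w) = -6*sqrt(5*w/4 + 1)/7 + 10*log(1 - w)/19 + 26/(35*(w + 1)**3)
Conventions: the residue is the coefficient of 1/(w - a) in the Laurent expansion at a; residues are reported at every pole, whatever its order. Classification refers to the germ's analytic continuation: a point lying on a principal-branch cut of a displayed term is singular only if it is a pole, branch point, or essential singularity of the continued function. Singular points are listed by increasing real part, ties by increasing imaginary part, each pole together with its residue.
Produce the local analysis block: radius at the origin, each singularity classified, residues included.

Denominator factor (w + 1)^3: pole of order 3 at -1, modulus 1.
Branch term (10/19)*log(1 - w/(1)): its argument vanishes at w = 1, a logarithmic branch point, modulus 1.
Branch term (-6/7)*sqrt(1 - w/(-4/5)): its argument vanishes at w = -4/5, a square-root branch point, modulus 4/5.
The radius of convergence is the smallest modulus among the singular points: 4/5.
The branch terms are analytic at -1 and contribute nothing to the residue; only the rational part matters.
At the order-3 pole -1 set g(w) = (w - (-1))^3*(rational part) = 26/35.
Order-3 pole: residue = g''(a)/2; g''(-1) = 0, so the residue is 0.
List the singular points by increasing real part (a conjugate pair: the negative imaginary part first).

Radius of convergence at 0: 4/5.
At -1: a pole of order 3; residue 0.
At -4/5: an algebraic (square-root) branch point.
At 1: a logarithmic branch point.


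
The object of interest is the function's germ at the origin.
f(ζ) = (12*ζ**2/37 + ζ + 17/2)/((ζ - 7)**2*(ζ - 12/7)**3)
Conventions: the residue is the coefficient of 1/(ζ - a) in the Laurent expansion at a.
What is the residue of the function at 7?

The residue is -11529259/138687914.

At the order-2 pole 7 set g(ζ) = (ζ - (7))^2*f(ζ) = (12*ζ**2/37 + ζ + 17/2)/(ζ - 12/7)**3.
Order-2 pole: residue = g'(a); g'(7) = -11529259/138687914, so the residue is -11529259/138687914.


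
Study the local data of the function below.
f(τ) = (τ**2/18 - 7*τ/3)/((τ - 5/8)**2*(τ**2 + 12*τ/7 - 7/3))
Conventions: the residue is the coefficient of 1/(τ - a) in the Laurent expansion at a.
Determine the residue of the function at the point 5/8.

The residue is 33766208/4113723.

At the order-2 pole 5/8 set g(τ) = (τ - (5/8))^2*f(τ) = (τ**2/18 - 7*τ/3)/(τ**2 + 12*τ/7 - 7/3).
Order-2 pole: residue = g'(a); g'(5/8) = 33766208/4113723, so the residue is 33766208/4113723.


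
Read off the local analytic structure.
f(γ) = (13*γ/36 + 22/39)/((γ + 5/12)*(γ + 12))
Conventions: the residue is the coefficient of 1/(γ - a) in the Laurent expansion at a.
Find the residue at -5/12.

The residue is 2323/65052.

At the order-1 pole -5/12 set g(γ) = (γ - (-5/12))*f(γ) = (13*γ/36 + 22/39)/(γ + 12).
Simple pole: residue = g(a) at a = -5/12, which is 2323/65052.


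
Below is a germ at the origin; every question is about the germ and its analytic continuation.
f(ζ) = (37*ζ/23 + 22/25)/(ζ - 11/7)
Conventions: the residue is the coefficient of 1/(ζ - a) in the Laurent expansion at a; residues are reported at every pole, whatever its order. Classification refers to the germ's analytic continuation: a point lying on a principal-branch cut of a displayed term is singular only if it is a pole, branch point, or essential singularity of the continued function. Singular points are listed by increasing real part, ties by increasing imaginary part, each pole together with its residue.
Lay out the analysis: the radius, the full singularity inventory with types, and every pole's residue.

Denominator factor (ζ - 11/7): pole of order 1 at 11/7, modulus 11/7.
The radius of convergence is the smallest modulus among the singular points: 11/7.
At the order-1 pole 11/7 set g(ζ) = (ζ - (11/7))*f(ζ) = 37*ζ/23 + 22/25.
Simple pole: residue = g(a) at a = 11/7, which is 13717/4025.

Radius of convergence at 0: 11/7.
At 11/7: a pole of order 1; residue 13717/4025.


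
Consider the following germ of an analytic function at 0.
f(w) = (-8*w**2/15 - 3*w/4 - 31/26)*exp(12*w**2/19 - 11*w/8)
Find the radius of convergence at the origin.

The factor exp(12*w**2/19 - 11*w/8) is entire and contributes no finite singular point.
The polynomial part has no poles.
No finite singular points: the Taylor series at 0 converges everywhere.

The radius of convergence is infinite.


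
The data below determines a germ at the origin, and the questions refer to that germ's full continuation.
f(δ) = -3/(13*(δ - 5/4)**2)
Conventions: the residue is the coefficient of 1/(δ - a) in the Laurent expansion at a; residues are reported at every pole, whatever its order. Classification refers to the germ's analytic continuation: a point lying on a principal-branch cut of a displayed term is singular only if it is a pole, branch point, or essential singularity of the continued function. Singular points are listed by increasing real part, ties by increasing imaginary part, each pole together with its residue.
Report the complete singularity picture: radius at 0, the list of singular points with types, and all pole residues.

Denominator factor (δ - 5/4)^2: pole of order 2 at 5/4, modulus 5/4.
The radius of convergence is the smallest modulus among the singular points: 5/4.
At the order-2 pole 5/4 set g(δ) = (δ - (5/4))^2*f(δ) = -3/13.
Order-2 pole: residue = g'(a); g'(5/4) = 0, so the residue is 0.

Radius of convergence at 0: 5/4.
At 5/4: a pole of order 2; residue 0.


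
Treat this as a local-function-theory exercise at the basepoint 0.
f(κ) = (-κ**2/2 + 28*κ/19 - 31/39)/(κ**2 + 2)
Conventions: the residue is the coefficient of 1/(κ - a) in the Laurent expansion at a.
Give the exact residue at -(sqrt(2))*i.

The residue is (14/19) + ((2/39)*sqrt(2))*i.

The factor κ**2 + 2 splits as (κ - a)(κ - a') with a = -(sqrt(2))*i, a' = (sqrt(2))*i. At the order-1 pole a set g(κ) = (κ - a)*f(κ) = [-κ**2/2 + 28*κ/19 - 31/39] / (κ - a').
Simple pole: residue = g(a) at a = -(sqrt(2))*i, which is (14/19) + ((2/39)*sqrt(2))*i.


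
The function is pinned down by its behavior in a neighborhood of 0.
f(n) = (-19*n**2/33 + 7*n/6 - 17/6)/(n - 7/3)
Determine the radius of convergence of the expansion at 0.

Denominator factor (n - 7/3): pole of order 1 at 7/3, modulus 7/3.
The radius of convergence is the smallest modulus among the singular points: 7/3.

The radius of convergence is 7/3.


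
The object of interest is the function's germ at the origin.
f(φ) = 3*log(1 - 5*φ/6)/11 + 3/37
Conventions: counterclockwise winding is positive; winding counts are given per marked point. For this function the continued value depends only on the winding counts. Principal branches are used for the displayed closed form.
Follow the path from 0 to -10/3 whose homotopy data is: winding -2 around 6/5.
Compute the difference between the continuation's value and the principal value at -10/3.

The rational part is single-valued and drops out of the difference; each branch term changes only by its own monodromy.
(3/11)*log(1 - φ/(6/5)): each positive loop around 6/5 adds 2*pi*i to the log, so winding -2 contributes (3/11)*(-2)*2*pi*i = -(12/11)*pi*i.
Summing the contributions at φ = -10/3 gives -(12/11)*pi*i.

Continued minus principal equals -(12/11)*pi*i.


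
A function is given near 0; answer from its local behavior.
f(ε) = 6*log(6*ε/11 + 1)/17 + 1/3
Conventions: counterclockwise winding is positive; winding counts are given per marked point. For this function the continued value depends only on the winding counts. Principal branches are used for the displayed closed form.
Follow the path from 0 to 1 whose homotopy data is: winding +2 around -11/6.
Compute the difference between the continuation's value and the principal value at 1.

Continued minus principal equals (24/17)*pi*i.

The rational part is single-valued and drops out of the difference; each branch term changes only by its own monodromy.
(6/17)*log(1 - ε/(-11/6)): each positive loop around -11/6 adds 2*pi*i to the log, so winding +2 contributes (6/17)*(2)*2*pi*i = (24/17)*pi*i.
Summing the contributions at ε = 1 gives (24/17)*pi*i.
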